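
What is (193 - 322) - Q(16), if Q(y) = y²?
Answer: -385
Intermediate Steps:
(193 - 322) - Q(16) = (193 - 322) - 1*16² = -129 - 1*256 = -129 - 256 = -385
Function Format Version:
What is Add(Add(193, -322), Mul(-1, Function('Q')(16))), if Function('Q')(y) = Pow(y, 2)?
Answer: -385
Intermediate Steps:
Add(Add(193, -322), Mul(-1, Function('Q')(16))) = Add(Add(193, -322), Mul(-1, Pow(16, 2))) = Add(-129, Mul(-1, 256)) = Add(-129, -256) = -385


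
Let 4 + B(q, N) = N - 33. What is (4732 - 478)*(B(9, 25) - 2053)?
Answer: -8784510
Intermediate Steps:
B(q, N) = -37 + N (B(q, N) = -4 + (N - 33) = -4 + (-33 + N) = -37 + N)
(4732 - 478)*(B(9, 25) - 2053) = (4732 - 478)*((-37 + 25) - 2053) = 4254*(-12 - 2053) = 4254*(-2065) = -8784510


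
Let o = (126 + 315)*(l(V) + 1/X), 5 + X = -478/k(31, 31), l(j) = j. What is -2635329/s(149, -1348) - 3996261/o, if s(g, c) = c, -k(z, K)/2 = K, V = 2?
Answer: -3511599807/1877764 ≈ -1870.1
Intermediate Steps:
k(z, K) = -2*K
X = 84/31 (X = -5 - 478/((-2*31)) = -5 - 478/(-62) = -5 - 478*(-1/62) = -5 + 239/31 = 84/31 ≈ 2.7097)
o = 4179/4 (o = (126 + 315)*(2 + 1/(84/31)) = 441*(2 + 31/84) = 441*(199/84) = 4179/4 ≈ 1044.8)
-2635329/s(149, -1348) - 3996261/o = -2635329/(-1348) - 3996261/4179/4 = -2635329*(-1/1348) - 3996261*4/4179 = 2635329/1348 - 5328348/1393 = -3511599807/1877764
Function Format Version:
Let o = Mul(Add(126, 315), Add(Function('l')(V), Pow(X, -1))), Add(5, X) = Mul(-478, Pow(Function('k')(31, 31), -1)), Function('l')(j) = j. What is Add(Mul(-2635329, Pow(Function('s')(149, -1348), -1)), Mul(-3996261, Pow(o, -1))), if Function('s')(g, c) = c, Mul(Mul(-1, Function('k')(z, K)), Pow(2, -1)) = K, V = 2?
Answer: Rational(-3511599807, 1877764) ≈ -1870.1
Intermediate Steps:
Function('k')(z, K) = Mul(-2, K)
X = Rational(84, 31) (X = Add(-5, Mul(-478, Pow(Mul(-2, 31), -1))) = Add(-5, Mul(-478, Pow(-62, -1))) = Add(-5, Mul(-478, Rational(-1, 62))) = Add(-5, Rational(239, 31)) = Rational(84, 31) ≈ 2.7097)
o = Rational(4179, 4) (o = Mul(Add(126, 315), Add(2, Pow(Rational(84, 31), -1))) = Mul(441, Add(2, Rational(31, 84))) = Mul(441, Rational(199, 84)) = Rational(4179, 4) ≈ 1044.8)
Add(Mul(-2635329, Pow(Function('s')(149, -1348), -1)), Mul(-3996261, Pow(o, -1))) = Add(Mul(-2635329, Pow(-1348, -1)), Mul(-3996261, Pow(Rational(4179, 4), -1))) = Add(Mul(-2635329, Rational(-1, 1348)), Mul(-3996261, Rational(4, 4179))) = Add(Rational(2635329, 1348), Rational(-5328348, 1393)) = Rational(-3511599807, 1877764)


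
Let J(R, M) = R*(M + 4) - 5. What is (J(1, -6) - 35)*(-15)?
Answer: 630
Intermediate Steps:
J(R, M) = -5 + R*(4 + M) (J(R, M) = R*(4 + M) - 5 = -5 + R*(4 + M))
(J(1, -6) - 35)*(-15) = ((-5 + 4*1 - 6*1) - 35)*(-15) = ((-5 + 4 - 6) - 35)*(-15) = (-7 - 35)*(-15) = -42*(-15) = 630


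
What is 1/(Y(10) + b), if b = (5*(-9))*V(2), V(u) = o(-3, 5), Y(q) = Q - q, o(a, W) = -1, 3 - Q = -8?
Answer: 1/46 ≈ 0.021739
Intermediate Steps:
Q = 11 (Q = 3 - 1*(-8) = 3 + 8 = 11)
Y(q) = 11 - q
V(u) = -1
b = 45 (b = (5*(-9))*(-1) = -45*(-1) = 45)
1/(Y(10) + b) = 1/((11 - 1*10) + 45) = 1/((11 - 10) + 45) = 1/(1 + 45) = 1/46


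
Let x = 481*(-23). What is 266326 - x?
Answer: 277389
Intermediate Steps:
x = -11063
266326 - x = 266326 - 1*(-11063) = 266326 + 11063 = 277389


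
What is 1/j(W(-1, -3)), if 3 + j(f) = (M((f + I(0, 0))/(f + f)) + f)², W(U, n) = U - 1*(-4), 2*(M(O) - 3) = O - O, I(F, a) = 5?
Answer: 1/33 ≈ 0.030303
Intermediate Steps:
M(O) = 3 (M(O) = 3 + (O - O)/2 = 3 + (½)*0 = 3 + 0 = 3)
W(U, n) = 4 + U (W(U, n) = U + 4 = 4 + U)
j(f) = -3 + (3 + f)²
1/j(W(-1, -3)) = 1/(-3 + (3 + (4 - 1))²) = 1/(-3 + (3 + 3)²) = 1/(-3 + 6²) = 1/(-3 + 36) = 1/33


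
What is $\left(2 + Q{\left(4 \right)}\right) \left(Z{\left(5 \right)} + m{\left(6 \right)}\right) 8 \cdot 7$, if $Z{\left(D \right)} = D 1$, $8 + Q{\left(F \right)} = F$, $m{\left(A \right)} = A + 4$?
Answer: $-1680$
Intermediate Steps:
$m{\left(A \right)} = 4 + A$
$Q{\left(F \right)} = -8 + F$
$Z{\left(D \right)} = D$
$\left(2 + Q{\left(4 \right)}\right) \left(Z{\left(5 \right)} + m{\left(6 \right)}\right) 8 \cdot 7 = \left(2 + \left(-8 + 4\right)\right) \left(5 + \left(4 + 6\right)\right) 8 \cdot 7 = \left(2 - 4\right) \left(5 + 10\right) 8 \cdot 7 = \left(-2\right) 15 \cdot 8 \cdot 7 = \left(-30\right) 8 \cdot 7 = \left(-240\right) 7 = -1680$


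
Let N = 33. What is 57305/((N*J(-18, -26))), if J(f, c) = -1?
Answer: -57305/33 ≈ -1736.5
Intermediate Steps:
57305/((N*J(-18, -26))) = 57305/((33*(-1))) = 57305/(-33) = 57305*(-1/33) = -57305/33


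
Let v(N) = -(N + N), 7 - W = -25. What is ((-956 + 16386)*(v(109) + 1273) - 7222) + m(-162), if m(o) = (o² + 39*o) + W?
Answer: 16291386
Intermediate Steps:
W = 32 (W = 7 - 1*(-25) = 7 + 25 = 32)
m(o) = 32 + o² + 39*o (m(o) = (o² + 39*o) + 32 = 32 + o² + 39*o)
v(N) = -2*N
((-956 + 16386)*(v(109) + 1273) - 7222) + m(-162) = ((-956 + 16386)*(-2*109 + 1273) - 7222) + (32 + (-162)² + 39*(-162)) = (15430*(-218 + 1273) - 7222) + (32 + 26244 - 6318) = (15430*1055 - 7222) + 19958 = (16278650 - 7222) + 19958 = 16271428 + 19958 = 16291386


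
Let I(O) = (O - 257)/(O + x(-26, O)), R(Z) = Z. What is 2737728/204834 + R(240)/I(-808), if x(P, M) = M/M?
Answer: 67599888/346267 ≈ 195.22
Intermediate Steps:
x(P, M) = 1
I(O) = (-257 + O)/(1 + O) (I(O) = (O - 257)/(O + 1) = (-257 + O)/(1 + O))
2737728/204834 + R(240)/I(-808) = 2737728/204834 + 240/(((-257 - 808)/(1 - 808))) = 2737728*(1/204834) + 240/((-1065/(-807))) = 65184/4877 + 240/((-1/807*(-1065))) = 65184/4877 + 240/(355/269) = 65184/4877 + 240*(269/355) = 65184/4877 + 12912/71 = 67599888/346267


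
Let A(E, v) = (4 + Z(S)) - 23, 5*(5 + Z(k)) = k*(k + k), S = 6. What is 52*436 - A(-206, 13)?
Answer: 113408/5 ≈ 22682.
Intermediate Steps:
Z(k) = -5 + 2*k²/5 (Z(k) = -5 + (k*(k + k))/5 = -5 + (k*(2*k))/5 = -5 + (2*k²)/5 = -5 + 2*k²/5)
A(E, v) = -48/5 (A(E, v) = (4 + (-5 + (⅖)*6²)) - 23 = (4 + (-5 + (⅖)*36)) - 23 = (4 + (-5 + 72/5)) - 23 = (4 + 47/5) - 23 = 67/5 - 23 = -48/5)
52*436 - A(-206, 13) = 52*436 - 1*(-48/5) = 22672 + 48/5 = 113408/5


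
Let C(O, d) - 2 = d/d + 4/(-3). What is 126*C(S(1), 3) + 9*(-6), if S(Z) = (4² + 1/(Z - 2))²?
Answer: 156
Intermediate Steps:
S(Z) = (16 + 1/(-2 + Z))²
C(O, d) = 5/3 (C(O, d) = 2 + (d/d + 4/(-3)) = 2 + (1 + 4*(-⅓)) = 2 + (1 - 4/3) = 2 - ⅓ = 5/3)
126*C(S(1), 3) + 9*(-6) = 126*(5/3) + 9*(-6) = 210 - 54 = 156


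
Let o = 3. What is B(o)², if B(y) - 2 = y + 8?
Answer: 169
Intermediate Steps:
B(y) = 10 + y (B(y) = 2 + (y + 8) = 2 + (8 + y) = 10 + y)
B(o)² = (10 + 3)² = 13² = 169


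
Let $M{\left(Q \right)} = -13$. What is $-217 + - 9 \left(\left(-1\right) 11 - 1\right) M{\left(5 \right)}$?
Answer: $-1621$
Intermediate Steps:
$-217 + - 9 \left(\left(-1\right) 11 - 1\right) M{\left(5 \right)} = -217 + - 9 \left(\left(-1\right) 11 - 1\right) \left(-13\right) = -217 + - 9 \left(-11 - 1\right) \left(-13\right) = -217 + \left(-9\right) \left(-12\right) \left(-13\right) = -217 + 108 \left(-13\right) = -217 - 1404 = -1621$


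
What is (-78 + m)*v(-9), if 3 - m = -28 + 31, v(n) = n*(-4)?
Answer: -2808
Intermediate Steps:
v(n) = -4*n
m = 0 (m = 3 - (-28 + 31) = 3 - 1*3 = 3 - 3 = 0)
(-78 + m)*v(-9) = (-78 + 0)*(-4*(-9)) = -78*36 = -2808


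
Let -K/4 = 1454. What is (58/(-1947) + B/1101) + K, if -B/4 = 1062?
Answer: -4158595222/714549 ≈ -5819.9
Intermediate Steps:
B = -4248 (B = -4*1062 = -4248)
K = -5816 (K = -4*1454 = -5816)
(58/(-1947) + B/1101) + K = (58/(-1947) - 4248/1101) - 5816 = (58*(-1/1947) - 4248*1/1101) - 5816 = (-58/1947 - 1416/367) - 5816 = -2778238/714549 - 5816 = -4158595222/714549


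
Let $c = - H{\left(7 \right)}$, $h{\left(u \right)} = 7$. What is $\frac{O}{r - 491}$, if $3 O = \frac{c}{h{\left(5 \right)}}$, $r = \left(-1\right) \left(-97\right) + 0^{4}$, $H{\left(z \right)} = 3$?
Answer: $\frac{1}{2758} \approx 0.00036258$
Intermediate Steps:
$r = 97$ ($r = 97 + 0 = 97$)
$c = -3$ ($c = \left(-1\right) 3 = -3$)
$O = - \frac{1}{7}$ ($O = \frac{\left(-3\right) \frac{1}{7}}{3} = \frac{1}{3} \left(- \frac{3}{7}\right) = - \frac{1}{7} \approx -0.14286$)
$\frac{O}{r - 491} = \frac{1}{97 - 491} \left(- \frac{1}{7}\right) = \frac{1}{-394} \left(- \frac{1}{7}\right) = \left(- \frac{1}{394}\right) \left(- \frac{1}{7}\right) = \frac{1}{2758}$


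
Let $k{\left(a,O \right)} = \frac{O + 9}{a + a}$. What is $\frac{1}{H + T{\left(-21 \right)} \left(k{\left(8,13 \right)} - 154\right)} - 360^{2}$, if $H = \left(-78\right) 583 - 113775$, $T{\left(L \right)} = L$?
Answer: $- \frac{161786289608}{1248351} \approx -1.296 \cdot 10^{5}$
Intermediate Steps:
$H = -159249$ ($H = -45474 - 113775 = -159249$)
$k{\left(a,O \right)} = \frac{9 + O}{2 a}$
$\frac{1}{H + T{\left(-21 \right)} \left(k{\left(8,13 \right)} - 154\right)} - 360^{2} = \frac{1}{-159249 - 21 \left(\frac{9 + 13}{2 \cdot 8} - 154\right)} - 360^{2} = \frac{1}{-159249 - 21 \left(\frac{1}{2} \cdot \frac{1}{8} \cdot 22 - 154\right)} - 129600 = \frac{1}{-159249 - 21 \left(\frac{11}{8} - 154\right)} - 129600 = \frac{1}{-159249 - - \frac{25641}{8}} - 129600 = \frac{1}{-159249 + \frac{25641}{8}} - 129600 = \frac{1}{- \frac{1248351}{8}} - 129600 = - \frac{8}{1248351} - 129600 = - \frac{161786289608}{1248351}$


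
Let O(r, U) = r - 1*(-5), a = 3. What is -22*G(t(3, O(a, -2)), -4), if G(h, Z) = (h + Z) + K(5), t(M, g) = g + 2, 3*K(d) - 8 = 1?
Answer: -198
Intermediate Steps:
O(r, U) = 5 + r (O(r, U) = r + 5 = 5 + r)
K(d) = 3 (K(d) = 8/3 + (⅓)*1 = 8/3 + ⅓ = 3)
t(M, g) = 2 + g
G(h, Z) = 3 + Z + h (G(h, Z) = (h + Z) + 3 = (Z + h) + 3 = 3 + Z + h)
-22*G(t(3, O(a, -2)), -4) = -22*(3 - 4 + (2 + (5 + 3))) = -22*(3 - 4 + (2 + 8)) = -22*(3 - 4 + 10) = -22*9 = -198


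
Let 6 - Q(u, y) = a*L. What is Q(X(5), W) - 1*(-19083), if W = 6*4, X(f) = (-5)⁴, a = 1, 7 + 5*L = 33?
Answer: 95419/5 ≈ 19084.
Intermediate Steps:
L = 26/5 (L = -7/5 + (⅕)*33 = -7/5 + 33/5 = 26/5 ≈ 5.2000)
X(f) = 625
W = 24
Q(u, y) = ⅘ (Q(u, y) = 6 - 26/5 = ⅘)
Q(X(5), W) - 1*(-19083) = ⅘ - 1*(-19083) = ⅘ + 19083 = 95419/5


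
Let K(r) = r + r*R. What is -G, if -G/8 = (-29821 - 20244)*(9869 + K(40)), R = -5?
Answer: -3888648680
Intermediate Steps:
K(r) = -4*r (K(r) = r + r*(-5) = r - 5*r = -4*r)
G = 3888648680 (G = -8*(-29821 - 20244)*(9869 - 4*40) = -(-400520)*(9869 - 160) = -(-400520)*9709 = -8*(-486081085) = 3888648680)
-G = -1*3888648680 = -3888648680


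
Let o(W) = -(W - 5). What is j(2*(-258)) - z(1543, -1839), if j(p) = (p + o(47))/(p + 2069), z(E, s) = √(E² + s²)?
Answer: -558/1553 - √5762770 ≈ -2400.9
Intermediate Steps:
o(W) = 5 - W (o(W) = -(-5 + W) = 5 - W)
j(p) = (-42 + p)/(2069 + p) (j(p) = (p + (5 - 1*47))/(p + 2069) = (p + (5 - 47))/(2069 + p) = (p - 42)/(2069 + p) = (-42 + p)/(2069 + p))
j(2*(-258)) - z(1543, -1839) = (-42 + 2*(-258))/(2069 + 2*(-258)) - √(1543² + (-1839)²) = (-42 - 516)/(2069 - 516) - √(2380849 + 3381921) = -558/1553 - √5762770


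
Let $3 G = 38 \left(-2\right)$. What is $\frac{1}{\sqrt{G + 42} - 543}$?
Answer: $- \frac{1629}{884497} - \frac{5 \sqrt{6}}{884497} \approx -0.0018556$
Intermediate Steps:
$G = - \frac{76}{3}$ ($G = \frac{38 \left(-2\right)}{3} = \frac{1}{3} \left(-76\right) = - \frac{76}{3} \approx -25.333$)
$\frac{1}{\sqrt{G + 42} - 543} = \frac{1}{\sqrt{- \frac{76}{3} + 42} - 543} = \frac{1}{\sqrt{\frac{50}{3}} - 543} = \frac{1}{\frac{5 \sqrt{6}}{3} - 543} = \frac{1}{-543 + \frac{5 \sqrt{6}}{3}}$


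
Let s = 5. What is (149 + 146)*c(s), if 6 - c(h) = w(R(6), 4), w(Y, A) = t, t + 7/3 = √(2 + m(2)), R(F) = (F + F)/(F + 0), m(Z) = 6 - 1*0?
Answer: 7375/3 - 590*√2 ≈ 1623.9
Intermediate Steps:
m(Z) = 6 (m(Z) = 6 + 0 = 6)
R(F) = 2 (R(F) = (2*F)/F = 2)
t = -7/3 + 2*√2 (t = -7/3 + √(2 + 6) = -7/3 + √8 = -7/3 + 2*√2 ≈ 0.49509)
w(Y, A) = -7/3 + 2*√2
c(h) = 25/3 - 2*√2 (c(h) = 6 - (-7/3 + 2*√2) = 6 + (7/3 - 2*√2) = 25/3 - 2*√2)
(149 + 146)*c(s) = (149 + 146)*(25/3 - 2*√2) = 295*(25/3 - 2*√2) = 7375/3 - 590*√2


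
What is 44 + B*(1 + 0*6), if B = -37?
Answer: 7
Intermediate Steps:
44 + B*(1 + 0*6) = 44 - 37*(1 + 0*6) = 44 - 37*(1 + 0) = 44 - 37*1 = 44 - 37 = 7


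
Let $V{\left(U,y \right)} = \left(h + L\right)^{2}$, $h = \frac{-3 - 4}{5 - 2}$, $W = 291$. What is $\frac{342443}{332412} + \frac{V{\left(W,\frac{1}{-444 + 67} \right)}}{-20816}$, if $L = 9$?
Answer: $\frac{1333784929}{1297404036} \approx 1.028$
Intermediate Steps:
$h = - \frac{7}{3} \approx -2.3333$
$V{\left(U,y \right)} = \frac{400}{9}$ ($V{\left(U,y \right)} = \left(- \frac{7}{3} + 9\right)^{2} = \left(\frac{20}{3}\right)^{2} = \frac{400}{9}$)
$\frac{342443}{332412} + \frac{V{\left(W,\frac{1}{-444 + 67} \right)}}{-20816} = \frac{342443}{332412} + \frac{400}{9 \left(-20816\right)} = 342443 \cdot \frac{1}{332412} + \frac{400}{9} \left(- \frac{1}{20816}\right) = \frac{342443}{332412} - \frac{25}{11709} = \frac{1333784929}{1297404036}$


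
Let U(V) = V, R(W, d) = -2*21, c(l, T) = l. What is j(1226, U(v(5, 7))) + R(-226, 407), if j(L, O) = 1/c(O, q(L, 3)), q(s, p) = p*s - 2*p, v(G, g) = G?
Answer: -209/5 ≈ -41.800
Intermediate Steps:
q(s, p) = -2*p + p*s
R(W, d) = -42
j(L, O) = 1/O
j(1226, U(v(5, 7))) + R(-226, 407) = 1/5 - 42 = -209/5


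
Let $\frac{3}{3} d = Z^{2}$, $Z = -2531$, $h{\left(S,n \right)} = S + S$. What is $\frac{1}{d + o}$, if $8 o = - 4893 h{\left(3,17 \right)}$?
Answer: $\frac{4}{25609165} \approx 1.5619 \cdot 10^{-7}$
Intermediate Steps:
$h{\left(S,n \right)} = 2 S$
$d = 6405961$ ($d = \left(-2531\right)^{2} = 6405961$)
$o = - \frac{14679}{4}$ ($o = \frac{\left(-4893\right) 2 \cdot 3}{8} = \frac{\left(-4893\right) 6}{8} = \frac{1}{8} \left(-29358\right) = - \frac{14679}{4} \approx -3669.8$)
$\frac{1}{d + o} = \frac{1}{6405961 - \frac{14679}{4}} = \frac{1}{\frac{25609165}{4}} = \frac{4}{25609165}$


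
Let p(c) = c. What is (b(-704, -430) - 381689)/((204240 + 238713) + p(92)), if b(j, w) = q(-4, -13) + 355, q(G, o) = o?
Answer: -381347/443045 ≈ -0.86074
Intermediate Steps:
b(j, w) = 342 (b(j, w) = -13 + 355 = 342)
(b(-704, -430) - 381689)/((204240 + 238713) + p(92)) = (342 - 381689)/((204240 + 238713) + 92) = -381347/(442953 + 92) = -381347/443045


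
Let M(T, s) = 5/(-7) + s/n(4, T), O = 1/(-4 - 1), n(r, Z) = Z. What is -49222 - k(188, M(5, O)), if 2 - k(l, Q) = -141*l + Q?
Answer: -13253232/175 ≈ -75733.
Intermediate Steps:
O = -1/5 (O = 1/(-5) = -1/5 ≈ -0.20000)
M(T, s) = -5/7 + s/T (M(T, s) = 5/(-7) + s/T = 5*(-1/7) + s/T = -5/7 + s/T)
k(l, Q) = 2 - Q + 141*l (k(l, Q) = 2 - (-141*l + Q) = 2 - (Q - 141*l) = 2 + (-Q + 141*l) = 2 - Q + 141*l)
-49222 - k(188, M(5, O)) = -49222 - (2 - (-5/7 - 1/5/5) + 141*188) = -49222 - (2 - (-5/7 - 1/5*1/5) + 26508) = -49222 - (2 - (-5/7 - 1/25) + 26508) = -49222 - (2 - 1*(-132/175) + 26508) = -49222 - (2 + 132/175 + 26508) = -49222 - 1*4639382/175 = -49222 - 4639382/175 = -13253232/175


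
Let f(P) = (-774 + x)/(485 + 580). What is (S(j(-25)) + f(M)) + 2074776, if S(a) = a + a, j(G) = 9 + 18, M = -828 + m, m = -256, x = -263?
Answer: 2209692913/1065 ≈ 2.0748e+6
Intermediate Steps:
M = -1084 (M = -828 - 256 = -1084)
j(G) = 27
f(P) = -1037/1065 (f(P) = (-774 - 263)/(485 + 580) = -1037/1065)
S(a) = 2*a
(S(j(-25)) + f(M)) + 2074776 = (2*27 - 1037/1065) + 2074776 = (54 - 1037/1065) + 2074776 = 56473/1065 + 2074776 = 2209692913/1065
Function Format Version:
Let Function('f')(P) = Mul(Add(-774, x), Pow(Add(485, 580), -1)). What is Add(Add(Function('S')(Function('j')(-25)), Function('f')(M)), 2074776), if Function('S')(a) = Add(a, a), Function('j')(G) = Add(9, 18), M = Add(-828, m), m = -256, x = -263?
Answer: Rational(2209692913, 1065) ≈ 2.0748e+6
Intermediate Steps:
M = -1084 (M = Add(-828, -256) = -1084)
Function('j')(G) = 27
Function('f')(P) = Rational(-1037, 1065) (Function('f')(P) = Mul(Add(-774, -263), Pow(Add(485, 580), -1)) = Mul(-1037, Pow(1065, -1)) = Mul(-1037, Rational(1, 1065)) = Rational(-1037, 1065))
Function('S')(a) = Mul(2, a)
Add(Add(Function('S')(Function('j')(-25)), Function('f')(M)), 2074776) = Add(Add(Mul(2, 27), Rational(-1037, 1065)), 2074776) = Add(Add(54, Rational(-1037, 1065)), 2074776) = Add(Rational(56473, 1065), 2074776) = Rational(2209692913, 1065)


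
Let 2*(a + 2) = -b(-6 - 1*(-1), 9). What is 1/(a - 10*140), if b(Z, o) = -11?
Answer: -2/2793 ≈ -0.00071608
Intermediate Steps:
a = 7/2 (a = -2 + (-1*(-11))/2 = -2 + (1/2)*11 = -2 + 11/2 = 7/2 ≈ 3.5000)
1/(a - 10*140) = 1/(7/2 - 10*140) = 1/(7/2 - 1400) = 1/(-2793/2) = -2/2793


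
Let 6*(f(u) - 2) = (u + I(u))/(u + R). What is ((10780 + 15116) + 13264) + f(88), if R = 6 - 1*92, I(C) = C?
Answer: 117530/3 ≈ 39177.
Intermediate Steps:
R = -86 (R = 6 - 92 = -86)
f(u) = 2 + u/(3*(-86 + u)) (f(u) = 2 + ((u + u)/(u - 86))/6 = 2 + ((2*u)/(-86 + u))/6 = 2 + (2*u/(-86 + u))/6 = 2 + u/(3*(-86 + u)))
((10780 + 15116) + 13264) + f(88) = ((10780 + 15116) + 13264) + (-516 + 7*88)/(3*(-86 + 88)) = (25896 + 13264) + (⅓)*(-516 + 616)/2 = 39160 + (⅓)*(½)*100 = 39160 + 50/3 = 117530/3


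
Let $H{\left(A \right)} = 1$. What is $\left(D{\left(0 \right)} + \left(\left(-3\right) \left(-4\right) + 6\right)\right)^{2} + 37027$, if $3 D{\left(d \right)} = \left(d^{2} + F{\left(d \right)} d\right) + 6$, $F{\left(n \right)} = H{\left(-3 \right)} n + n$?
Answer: $37427$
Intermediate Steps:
$F{\left(n \right)} = 2 n$ ($F{\left(n \right)} = 1 n + n = n + n = 2 n$)
$D{\left(d \right)} = 2 + d^{2}$ ($D{\left(d \right)} = \frac{\left(d^{2} + 2 d d\right) + 6}{3} = \frac{\left(d^{2} + 2 d^{2}\right) + 6}{3} = \frac{3 d^{2} + 6}{3} = \frac{6 + 3 d^{2}}{3} = 2 + d^{2}$)
$\left(D{\left(0 \right)} + \left(\left(-3\right) \left(-4\right) + 6\right)\right)^{2} + 37027 = \left(\left(2 + 0^{2}\right) + \left(\left(-3\right) \left(-4\right) + 6\right)\right)^{2} + 37027 = \left(\left(2 + 0\right) + \left(12 + 6\right)\right)^{2} + 37027 = \left(2 + 18\right)^{2} + 37027 = 20^{2} + 37027 = 400 + 37027 = 37427$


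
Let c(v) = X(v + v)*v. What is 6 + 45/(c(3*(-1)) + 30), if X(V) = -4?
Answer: 99/14 ≈ 7.0714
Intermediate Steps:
c(v) = -4*v
6 + 45/(c(3*(-1)) + 30) = 6 + 45/(-12*(-1) + 30) = 6 + 45/(-4*(-3) + 30) = 6 + 45/(12 + 30) = 6 + 45/42 = 6 + 45*(1/42) = 6 + 15/14 = 99/14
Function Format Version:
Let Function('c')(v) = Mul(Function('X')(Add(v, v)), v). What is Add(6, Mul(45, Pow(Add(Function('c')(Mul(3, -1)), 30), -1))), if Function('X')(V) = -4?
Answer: Rational(99, 14) ≈ 7.0714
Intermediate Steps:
Function('c')(v) = Mul(-4, v)
Add(6, Mul(45, Pow(Add(Function('c')(Mul(3, -1)), 30), -1))) = Add(6, Mul(45, Pow(Add(Mul(-4, Mul(3, -1)), 30), -1))) = Add(6, Mul(45, Pow(Add(Mul(-4, -3), 30), -1))) = Add(6, Mul(45, Pow(Add(12, 30), -1))) = Add(6, Mul(45, Pow(42, -1))) = Add(6, Mul(45, Rational(1, 42))) = Add(6, Rational(15, 14)) = Rational(99, 14)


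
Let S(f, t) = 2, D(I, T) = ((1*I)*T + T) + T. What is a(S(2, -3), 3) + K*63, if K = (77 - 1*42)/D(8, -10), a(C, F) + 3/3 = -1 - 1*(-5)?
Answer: -381/20 ≈ -19.050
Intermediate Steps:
D(I, T) = 2*T + I*T (D(I, T) = (I*T + T) + T = (T + I*T) + T = 2*T + I*T)
a(C, F) = 3 (a(C, F) = -1 + (-1 - 1*(-5)) = -1 + (-1 + 5) = -1 + 4 = 3)
K = -7/20 (K = (77 - 1*42)/((-10*(2 + 8))) = (77 - 42)/((-10*10)) = 35/(-100) = 35*(-1/100) = -7/20 ≈ -0.35000)
a(S(2, -3), 3) + K*63 = 3 - 7/20*63 = 3 - 441/20 = -381/20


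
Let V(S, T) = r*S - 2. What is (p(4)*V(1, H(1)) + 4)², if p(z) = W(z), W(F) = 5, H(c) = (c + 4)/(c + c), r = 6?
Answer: 576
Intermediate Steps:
H(c) = (4 + c)/(2*c) (H(c) = (4 + c)/((2*c)) = (4 + c)*(1/(2*c)) = (4 + c)/(2*c))
V(S, T) = -2 + 6*S (V(S, T) = 6*S - 2 = -2 + 6*S)
p(z) = 5
(p(4)*V(1, H(1)) + 4)² = (5*(-2 + 6*1) + 4)² = (5*(-2 + 6) + 4)² = (5*4 + 4)² = (20 + 4)² = 24² = 576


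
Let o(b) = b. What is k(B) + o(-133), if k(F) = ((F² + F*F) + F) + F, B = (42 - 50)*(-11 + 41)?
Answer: 114587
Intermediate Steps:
B = -240 (B = -8*30 = -240)
k(F) = 2*F + 2*F² (k(F) = ((F² + F²) + F) + F = (2*F² + F) + F = (F + 2*F²) + F = 2*F + 2*F²)
k(B) + o(-133) = 2*(-240)*(1 - 240) - 133 = 2*(-240)*(-239) - 133 = 114720 - 133 = 114587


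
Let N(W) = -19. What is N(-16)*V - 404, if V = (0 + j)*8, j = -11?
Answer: 1268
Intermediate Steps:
V = -88 (V = (0 - 11)*8 = -11*8 = -88)
N(-16)*V - 404 = -19*(-88) - 404 = 1672 - 404 = 1268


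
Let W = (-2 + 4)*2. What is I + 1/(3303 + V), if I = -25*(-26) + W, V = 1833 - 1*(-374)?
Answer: 3603541/5510 ≈ 654.00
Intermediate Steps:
V = 2207 (V = 1833 + 374 = 2207)
W = 4 (W = 2*2 = 4)
I = 654 (I = -25*(-26) + 4 = 650 + 4 = 654)
I + 1/(3303 + V) = 654 + 1/(3303 + 2207) = 654 + 1/5510 = 3603541/5510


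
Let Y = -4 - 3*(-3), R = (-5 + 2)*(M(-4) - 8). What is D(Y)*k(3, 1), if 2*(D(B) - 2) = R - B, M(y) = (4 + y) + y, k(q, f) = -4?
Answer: -70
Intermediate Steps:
M(y) = 4 + 2*y
R = 36 (R = (-5 + 2)*((4 + 2*(-4)) - 8) = -3*((4 - 8) - 8) = -3*(-4 - 8) = -3*(-12) = 36)
Y = 5 (Y = -4 + 9 = 5)
D(B) = 20 - B/2 (D(B) = 2 + (36 - B)/2 = 2 + (18 - B/2) = 20 - B/2)
D(Y)*k(3, 1) = (20 - ½*5)*(-4) = (20 - 5/2)*(-4) = (35/2)*(-4) = -70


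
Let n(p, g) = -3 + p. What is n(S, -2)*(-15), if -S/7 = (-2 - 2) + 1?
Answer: -270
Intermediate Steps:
S = 21 (S = -7*((-2 - 2) + 1) = -7*(-4 + 1) = -7*(-3) = 21)
n(S, -2)*(-15) = (-3 + 21)*(-15) = 18*(-15) = -270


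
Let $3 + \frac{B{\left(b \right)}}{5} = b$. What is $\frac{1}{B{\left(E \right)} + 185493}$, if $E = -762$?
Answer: $\frac{1}{181668} \approx 5.5045 \cdot 10^{-6}$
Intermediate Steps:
$B{\left(b \right)} = -15 + 5 b$
$\frac{1}{B{\left(E \right)} + 185493} = \frac{1}{\left(-15 + 5 \left(-762\right)\right) + 185493} = \frac{1}{\left(-15 - 3810\right) + 185493} = \frac{1}{-3825 + 185493} = \frac{1}{181668}$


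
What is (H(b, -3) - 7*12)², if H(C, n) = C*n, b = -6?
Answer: 4356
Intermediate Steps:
(H(b, -3) - 7*12)² = (-6*(-3) - 7*12)² = (18 - 84)² = (-66)² = 4356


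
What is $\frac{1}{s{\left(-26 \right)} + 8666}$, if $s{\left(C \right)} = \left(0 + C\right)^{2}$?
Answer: $\frac{1}{9342} \approx 0.00010704$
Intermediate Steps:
$s{\left(C \right)} = C^{2}$
$\frac{1}{s{\left(-26 \right)} + 8666} = \frac{1}{\left(-26\right)^{2} + 8666} = \frac{1}{676 + 8666} = \frac{1}{9342}$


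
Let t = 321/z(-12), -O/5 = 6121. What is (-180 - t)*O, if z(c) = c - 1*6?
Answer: 29778665/6 ≈ 4.9631e+6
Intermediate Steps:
O = -30605 (O = -5*6121 = -30605)
z(c) = -6 + c (z(c) = c - 6 = -6 + c)
t = -107/6 (t = 321/(-6 - 12) = 321/(-18) = 321*(-1/18) = -107/6 ≈ -17.833)
(-180 - t)*O = (-180 - 1*(-107/6))*(-30605) = (-180 + 107/6)*(-30605) = -973/6*(-30605) = 29778665/6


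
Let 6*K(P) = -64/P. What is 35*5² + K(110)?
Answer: 144359/165 ≈ 874.90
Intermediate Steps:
K(P) = -32/(3*P) (K(P) = (-64/P)/6 = -32/(3*P))
35*5² + K(110) = 35*5² - 32/3/110 = 35*25 - 32/3*1/110 = 875 - 16/165 = 144359/165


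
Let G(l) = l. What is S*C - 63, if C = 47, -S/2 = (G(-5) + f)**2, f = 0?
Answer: -2413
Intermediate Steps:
S = -50 (S = -2*(-5 + 0)**2 = -2*(-5)**2 = -2*25 = -50)
S*C - 63 = -50*47 - 63 = -2350 - 63 = -2413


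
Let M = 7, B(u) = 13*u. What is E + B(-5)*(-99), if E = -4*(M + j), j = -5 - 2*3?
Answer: 6451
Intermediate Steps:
j = -11 (j = -5 - 6 = -11)
E = 16 (E = -4*(7 - 11) = -4*(-4) = 16)
E + B(-5)*(-99) = 16 + (13*(-5))*(-99) = 16 - 65*(-99) = 16 + 6435 = 6451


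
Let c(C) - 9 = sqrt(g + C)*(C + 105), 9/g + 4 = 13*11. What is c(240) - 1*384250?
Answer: -384241 + 2415*sqrt(94659)/139 ≈ -3.7890e+5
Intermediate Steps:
g = 9/139 (g = 9/(-4 + 13*11) = 9/(-4 + 143) = 9/139 ≈ 0.064748)
c(C) = 9 + sqrt(9/139 + C)*(105 + C) (c(C) = 9 + sqrt(9/139 + C)*(C + 105) = 9 + sqrt(9/139 + C)*(105 + C))
c(240) - 1*384250 = (9 + 105*sqrt(1251 + 19321*240)/139 + (1/139)*240*sqrt(1251 + 19321*240)) - 1*384250 = (9 + 105*sqrt(1251 + 4637040)/139 + (1/139)*240*sqrt(1251 + 4637040)) - 384250 = (9 + 105*sqrt(4638291)/139 + (1/139)*240*sqrt(4638291)) - 384250 = (9 + 105*(7*sqrt(94659))/139 + (1/139)*240*(7*sqrt(94659))) - 384250 = (9 + 735*sqrt(94659)/139 + 1680*sqrt(94659)/139) - 384250 = (9 + 2415*sqrt(94659)/139) - 384250 = -384241 + 2415*sqrt(94659)/139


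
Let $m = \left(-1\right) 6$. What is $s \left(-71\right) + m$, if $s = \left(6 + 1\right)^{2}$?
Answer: $-3485$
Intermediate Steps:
$s = 49$ ($s = 7^{2} = 49$)
$m = -6$
$s \left(-71\right) + m = 49 \left(-71\right) - 6 = -3479 - 6 = -3485$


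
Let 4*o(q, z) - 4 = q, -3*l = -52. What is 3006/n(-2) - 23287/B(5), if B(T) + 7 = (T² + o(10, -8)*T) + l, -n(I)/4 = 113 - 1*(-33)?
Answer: -41275275/92564 ≈ -445.91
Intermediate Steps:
l = 52/3 (l = -⅓*(-52) = 52/3 ≈ 17.333)
o(q, z) = 1 + q/4
n(I) = -584 (n(I) = -4*(113 - 1*(-33)) = -4*(113 + 33) = -4*146 = -584)
B(T) = 31/3 + T² + 7*T/2 (B(T) = -7 + ((T² + (1 + (¼)*10)*T) + 52/3) = -7 + ((T² + (1 + 5/2)*T) + 52/3) = -7 + ((T² + 7*T/2) + 52/3) = -7 + (52/3 + T² + 7*T/2) = 31/3 + T² + 7*T/2)
3006/n(-2) - 23287/B(5) = 3006/(-584) - 23287/(31/3 + 5² + (7/2)*5) = 3006*(-1/584) - 23287/(31/3 + 25 + 35/2) = -1503/292 - 23287/317/6 = -1503/292 - 23287*6/317 = -1503/292 - 139722/317 = -41275275/92564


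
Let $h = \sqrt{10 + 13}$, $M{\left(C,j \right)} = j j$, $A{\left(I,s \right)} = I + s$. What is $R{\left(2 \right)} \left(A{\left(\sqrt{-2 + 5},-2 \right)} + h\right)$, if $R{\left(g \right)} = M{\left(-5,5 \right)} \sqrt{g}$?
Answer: $25 \sqrt{2} \left(-2 + \sqrt{3} + \sqrt{23}\right) \approx 160.08$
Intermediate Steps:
$M{\left(C,j \right)} = j^{2}$
$h = \sqrt{23} \approx 4.7958$
$R{\left(g \right)} = 25 \sqrt{g}$ ($R{\left(g \right)} = 5^{2} \sqrt{g} = 25 \sqrt{g}$)
$R{\left(2 \right)} \left(A{\left(\sqrt{-2 + 5},-2 \right)} + h\right) = 25 \sqrt{2} \left(\left(\sqrt{-2 + 5} - 2\right) + \sqrt{23}\right) = 25 \sqrt{2} \left(\left(\sqrt{3} - 2\right) + \sqrt{23}\right) = 25 \sqrt{2} \left(\left(-2 + \sqrt{3}\right) + \sqrt{23}\right) = 25 \sqrt{2} \left(-2 + \sqrt{3} + \sqrt{23}\right)$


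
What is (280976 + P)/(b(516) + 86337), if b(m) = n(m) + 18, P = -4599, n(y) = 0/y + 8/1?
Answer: 276377/86363 ≈ 3.2002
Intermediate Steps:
n(y) = 8 (n(y) = 0 + 8*1 = 0 + 8 = 8)
b(m) = 26 (b(m) = 8 + 18 = 26)
(280976 + P)/(b(516) + 86337) = (280976 - 4599)/(26 + 86337) = 276377/86363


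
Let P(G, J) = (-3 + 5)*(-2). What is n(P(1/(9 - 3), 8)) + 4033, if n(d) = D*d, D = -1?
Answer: 4037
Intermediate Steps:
P(G, J) = -4 (P(G, J) = 2*(-2) = -4)
n(d) = -d
n(P(1/(9 - 3), 8)) + 4033 = -1*(-4) + 4033 = 4 + 4033 = 4037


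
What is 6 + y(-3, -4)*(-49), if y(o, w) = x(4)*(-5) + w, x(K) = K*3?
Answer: 3142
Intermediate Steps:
x(K) = 3*K
y(o, w) = -60 + w (y(o, w) = (3*4)*(-5) + w = 12*(-5) + w = -60 + w)
6 + y(-3, -4)*(-49) = 6 + (-60 - 4)*(-49) = 6 - 64*(-49) = 6 + 3136 = 3142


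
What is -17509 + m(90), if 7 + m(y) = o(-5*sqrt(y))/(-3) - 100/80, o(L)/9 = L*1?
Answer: -70069/4 + 45*sqrt(10) ≈ -17375.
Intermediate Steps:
o(L) = 9*L (o(L) = 9*(L*1) = 9*L)
m(y) = -33/4 + 15*sqrt(y) (m(y) = -7 + ((9*(-5*sqrt(y)))/(-3) - 100/80) = -7 + (-45*sqrt(y)*(-1/3) - 100*1/80) = -7 + (15*sqrt(y) - 5/4) = -7 + (-5/4 + 15*sqrt(y)) = -33/4 + 15*sqrt(y))
-17509 + m(90) = -17509 + (-33/4 + 15*sqrt(90)) = -17509 + (-33/4 + 15*(3*sqrt(10))) = -17509 + (-33/4 + 45*sqrt(10)) = -70069/4 + 45*sqrt(10)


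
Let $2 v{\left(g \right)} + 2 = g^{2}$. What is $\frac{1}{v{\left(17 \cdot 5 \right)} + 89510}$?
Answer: $\frac{2}{186243} \approx 1.0739 \cdot 10^{-5}$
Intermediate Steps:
$v{\left(g \right)} = -1 + \frac{g^{2}}{2}$
$\frac{1}{v{\left(17 \cdot 5 \right)} + 89510} = \frac{1}{\left(-1 + \frac{\left(17 \cdot 5\right)^{2}}{2}\right) + 89510} = \frac{1}{\left(-1 + \frac{85^{2}}{2}\right) + 89510} = \frac{1}{\left(-1 + \frac{1}{2} \cdot 7225\right) + 89510} = \frac{1}{\left(-1 + \frac{7225}{2}\right) + 89510} = \frac{1}{\frac{7223}{2} + 89510} = \frac{1}{\frac{186243}{2}} = \frac{2}{186243}$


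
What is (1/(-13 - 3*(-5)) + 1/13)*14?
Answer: 105/13 ≈ 8.0769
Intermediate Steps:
(1/(-13 - 3*(-5)) + 1/13)*14 = (1/(-13 + 15) + 1*(1/13))*14 = (1/2 + 1/13)*14 = (15/26)*14 = 105/13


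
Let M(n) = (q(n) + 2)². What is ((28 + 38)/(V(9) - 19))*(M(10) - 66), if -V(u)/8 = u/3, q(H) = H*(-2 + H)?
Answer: -439428/43 ≈ -10219.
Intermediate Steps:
M(n) = (2 + n*(-2 + n))² (M(n) = (n*(-2 + n) + 2)² = (2 + n*(-2 + n))²)
V(u) = -8*u/3
((28 + 38)/(V(9) - 19))*(M(10) - 66) = ((28 + 38)/(-8/3*9 - 19))*((2 + 10*(-2 + 10))² - 66) = (66/(-24 - 19))*((2 + 10*8)² - 66) = (66/(-43))*((2 + 80)² - 66) = (66*(-1/43))*(82² - 66) = -66*(6724 - 66)/43 = -66/43*6658 = -439428/43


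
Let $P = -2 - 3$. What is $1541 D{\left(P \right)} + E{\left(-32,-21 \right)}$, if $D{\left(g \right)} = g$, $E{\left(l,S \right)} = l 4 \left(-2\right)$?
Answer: $-7449$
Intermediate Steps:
$E{\left(l,S \right)} = - 8 l$ ($E{\left(l,S \right)} = 4 l \left(-2\right) = - 8 l$)
$P = -5$
$1541 D{\left(P \right)} + E{\left(-32,-21 \right)} = 1541 \left(-5\right) - -256 = -7705 + 256 = -7449$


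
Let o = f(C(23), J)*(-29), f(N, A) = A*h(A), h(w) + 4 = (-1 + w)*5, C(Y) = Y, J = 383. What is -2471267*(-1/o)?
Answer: -2471267/21169942 ≈ -0.11673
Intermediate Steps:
h(w) = -9 + 5*w (h(w) = -4 + (-1 + w)*5 = -4 + (-5 + 5*w) = -9 + 5*w)
f(N, A) = A*(-9 + 5*A)
o = -21169942 (o = (383*(-9 + 5*383))*(-29) = (383*(-9 + 1915))*(-29) = (383*1906)*(-29) = 729998*(-29) = -21169942)
-2471267*(-1/o) = -2471267/((-1*(-21169942))) = -2471267/21169942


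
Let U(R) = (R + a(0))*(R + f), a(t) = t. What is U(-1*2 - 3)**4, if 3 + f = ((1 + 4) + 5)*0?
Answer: 2560000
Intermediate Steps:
f = -3 (f = -3 + ((1 + 4) + 5)*0 = -3 + (5 + 5)*0 = -3 + 10*0 = -3 + 0 = -3)
U(R) = R*(-3 + R) (U(R) = (R + 0)*(R - 3) = R*(-3 + R))
U(-1*2 - 3)**4 = ((-1*2 - 3)*(-3 + (-1*2 - 3)))**4 = ((-2 - 3)*(-3 + (-2 - 3)))**4 = (-5*(-3 - 5))**4 = (-5*(-8))**4 = 40**4 = 2560000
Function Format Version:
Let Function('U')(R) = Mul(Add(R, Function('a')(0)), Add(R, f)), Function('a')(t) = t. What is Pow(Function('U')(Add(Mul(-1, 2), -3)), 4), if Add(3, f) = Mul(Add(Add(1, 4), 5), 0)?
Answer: 2560000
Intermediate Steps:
f = -3 (f = Add(-3, Mul(Add(Add(1, 4), 5), 0)) = Add(-3, Mul(Add(5, 5), 0)) = Add(-3, Mul(10, 0)) = Add(-3, 0) = -3)
Function('U')(R) = Mul(R, Add(-3, R)) (Function('U')(R) = Mul(Add(R, 0), Add(R, -3)) = Mul(R, Add(-3, R)))
Pow(Function('U')(Add(Mul(-1, 2), -3)), 4) = Pow(Mul(Add(Mul(-1, 2), -3), Add(-3, Add(Mul(-1, 2), -3))), 4) = Pow(Mul(Add(-2, -3), Add(-3, Add(-2, -3))), 4) = Pow(Mul(-5, Add(-3, -5)), 4) = Pow(Mul(-5, -8), 4) = Pow(40, 4) = 2560000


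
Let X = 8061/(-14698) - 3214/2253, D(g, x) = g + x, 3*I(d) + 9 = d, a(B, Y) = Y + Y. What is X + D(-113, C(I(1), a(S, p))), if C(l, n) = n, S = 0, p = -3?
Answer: -4006037491/33114594 ≈ -120.97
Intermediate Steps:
a(B, Y) = 2*Y
I(d) = -3 + d/3
X = -65400805/33114594 (X = 8061*(-1/14698) - 3214*1/2253 = -8061/14698 - 3214/2253 = -65400805/33114594 ≈ -1.9750)
X + D(-113, C(I(1), a(S, p))) = -65400805/33114594 + (-113 + 2*(-3)) = -65400805/33114594 + (-113 - 6) = -65400805/33114594 - 119 = -4006037491/33114594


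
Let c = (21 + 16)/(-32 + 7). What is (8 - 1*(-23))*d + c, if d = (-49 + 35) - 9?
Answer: -17862/25 ≈ -714.48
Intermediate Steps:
d = -23 (d = -14 - 9 = -23)
c = -37/25 (c = 37/(-25) = 37*(-1/25) = -37/25 ≈ -1.4800)
(8 - 1*(-23))*d + c = (8 - 1*(-23))*(-23) - 37/25 = (8 + 23)*(-23) - 37/25 = 31*(-23) - 37/25 = -713 - 37/25 = -17862/25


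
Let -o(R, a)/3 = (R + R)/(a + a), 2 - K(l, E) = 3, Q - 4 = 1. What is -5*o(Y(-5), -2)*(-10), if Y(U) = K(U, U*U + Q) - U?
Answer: 300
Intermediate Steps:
Q = 5 (Q = 4 + 1 = 5)
K(l, E) = -1 (K(l, E) = 2 - 1*3 = 2 - 3 = -1)
Y(U) = -1 - U
o(R, a) = -3*R/a (o(R, a) = -3*(R + R)/(a + a) = -3*2*R/(2*a) = -3*2*R*1/(2*a) = -3*R/a)
-5*o(Y(-5), -2)*(-10) = -(-15)*(-1 - 1*(-5))/(-2)*(-10) = -(-15)*(-1 + 5)*(-1)/2*(-10) = -(-15)*4*(-1)/2*(-10) = -5*6*(-10) = -30*(-10) = 300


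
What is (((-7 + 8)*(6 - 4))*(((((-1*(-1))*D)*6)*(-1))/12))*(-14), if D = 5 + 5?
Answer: 140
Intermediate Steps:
D = 10
(((-7 + 8)*(6 - 4))*(((((-1*(-1))*D)*6)*(-1))/12))*(-14) = (((-7 + 8)*(6 - 4))*((((-1*(-1)*10)*6)*(-1))/12))*(-14) = ((1*2)*((((1*10)*6)*(-1))*(1/12)))*(-14) = (2*(((10*6)*(-1))*(1/12)))*(-14) = (2*((60*(-1))*(1/12)))*(-14) = (2*(-60*1/12))*(-14) = (2*(-5))*(-14) = -10*(-14) = 140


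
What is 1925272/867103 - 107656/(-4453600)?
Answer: 57024606709/25406117900 ≈ 2.2445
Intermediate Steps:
1925272/867103 - 107656/(-4453600) = 1925272*(1/867103) - 107656*(-1/4453600) = 1925272/867103 + 13457/556700 = 57024606709/25406117900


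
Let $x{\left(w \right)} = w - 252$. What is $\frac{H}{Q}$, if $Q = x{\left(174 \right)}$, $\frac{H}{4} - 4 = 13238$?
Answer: $- \frac{8828}{13} \approx -679.08$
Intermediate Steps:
$x{\left(w \right)} = -252 + w$
$H = 52968$ ($H = 16 + 4 \cdot 13238 = 16 + 52952 = 52968$)
$Q = -78$ ($Q = -252 + 174 = -78$)
$\frac{H}{Q} = \frac{52968}{-78} = 52968 \left(- \frac{1}{78}\right) = - \frac{8828}{13}$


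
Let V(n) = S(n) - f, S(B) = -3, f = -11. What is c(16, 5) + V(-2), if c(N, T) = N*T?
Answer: 88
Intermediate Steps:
V(n) = 8 (V(n) = -3 - 1*(-11) = -3 + 11 = 8)
c(16, 5) + V(-2) = 16*5 + 8 = 80 + 8 = 88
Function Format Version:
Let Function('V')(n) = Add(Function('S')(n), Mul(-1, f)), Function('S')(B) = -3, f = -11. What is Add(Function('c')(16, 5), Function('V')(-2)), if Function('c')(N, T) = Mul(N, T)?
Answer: 88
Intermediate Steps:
Function('V')(n) = 8 (Function('V')(n) = Add(-3, Mul(-1, -11)) = Add(-3, 11) = 8)
Add(Function('c')(16, 5), Function('V')(-2)) = Add(Mul(16, 5), 8) = Add(80, 8) = 88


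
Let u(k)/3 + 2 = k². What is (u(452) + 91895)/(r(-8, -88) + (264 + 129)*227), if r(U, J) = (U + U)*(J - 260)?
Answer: 704801/94779 ≈ 7.4363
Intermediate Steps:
r(U, J) = 2*U*(-260 + J) (r(U, J) = (2*U)*(-260 + J) = 2*U*(-260 + J))
u(k) = -6 + 3*k²
(u(452) + 91895)/(r(-8, -88) + (264 + 129)*227) = ((-6 + 3*452²) + 91895)/(2*(-8)*(-260 - 88) + (264 + 129)*227) = ((-6 + 3*204304) + 91895)/(2*(-8)*(-348) + 393*227) = ((-6 + 612912) + 91895)/(5568 + 89211) = (612906 + 91895)/94779 = 704801*(1/94779) = 704801/94779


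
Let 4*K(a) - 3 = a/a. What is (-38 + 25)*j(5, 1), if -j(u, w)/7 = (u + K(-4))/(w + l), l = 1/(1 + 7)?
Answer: 1456/3 ≈ 485.33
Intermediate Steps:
l = 1/8 ≈ 0.12500
K(a) = 1 (K(a) = 3/4 + (a/a)/4 = 3/4 + (1/4)*1 = 3/4 + 1/4 = 1)
j(u, w) = -7*(1 + u)/(1/8 + w) (j(u, w) = -7*(u + 1)/(w + 1/8) = -7*(1 + u)/(1/8 + w))
(-38 + 25)*j(5, 1) = (-38 + 25)*(56*(-1 - 1*5)/(1 + 8*1)) = -728*(-1 - 5)/(1 + 8) = -728*(-6)/9 = -13*(-112/3) = 1456/3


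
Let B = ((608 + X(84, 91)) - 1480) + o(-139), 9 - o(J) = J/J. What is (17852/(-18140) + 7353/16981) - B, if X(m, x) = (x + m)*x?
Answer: -1159872504283/77008835 ≈ -15062.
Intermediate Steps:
X(m, x) = x*(m + x) (X(m, x) = (m + x)*x = x*(m + x))
o(J) = 8 (o(J) = 9 - J/J = 9 - 1*1 = 9 - 1 = 8)
B = 15061 (B = ((608 + 91*(84 + 91)) - 1480) + 8 = ((608 + 91*175) - 1480) + 8 = ((608 + 15925) - 1480) + 8 = (16533 - 1480) + 8 = 15053 + 8 = 15061)
(17852/(-18140) + 7353/16981) - B = (17852/(-18140) + 7353/16981) - 1*15061 = (17852*(-1/18140) + 7353*(1/16981)) - 15061 = (-4463/4535 + 7353/16981) - 15061 = -42440348/77008835 - 15061 = -1159872504283/77008835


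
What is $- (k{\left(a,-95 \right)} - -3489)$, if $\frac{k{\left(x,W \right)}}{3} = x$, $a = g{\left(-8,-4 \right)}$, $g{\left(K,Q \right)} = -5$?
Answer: $-3474$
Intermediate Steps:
$a = -5$
$k{\left(x,W \right)} = 3 x$
$- (k{\left(a,-95 \right)} - -3489) = - (3 \left(-5\right) - -3489) = - (-15 + 3489) = \left(-1\right) 3474 = -3474$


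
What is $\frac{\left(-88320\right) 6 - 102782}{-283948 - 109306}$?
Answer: $\frac{316351}{196627} \approx 1.6089$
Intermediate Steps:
$\frac{\left(-88320\right) 6 - 102782}{-283948 - 109306} = \frac{-529920 - 102782}{-393254} = \left(-632702\right) \left(- \frac{1}{393254}\right) = \frac{316351}{196627}$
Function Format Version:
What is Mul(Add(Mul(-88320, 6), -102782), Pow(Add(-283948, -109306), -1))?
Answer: Rational(316351, 196627) ≈ 1.6089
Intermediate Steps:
Mul(Add(Mul(-88320, 6), -102782), Pow(Add(-283948, -109306), -1)) = Mul(Add(-529920, -102782), Pow(-393254, -1)) = Mul(-632702, Rational(-1, 393254)) = Rational(316351, 196627)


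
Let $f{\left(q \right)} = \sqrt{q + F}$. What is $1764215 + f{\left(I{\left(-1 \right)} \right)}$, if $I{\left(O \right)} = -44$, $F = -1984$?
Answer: $1764215 + 26 i \sqrt{3} \approx 1.7642 \cdot 10^{6} + 45.033 i$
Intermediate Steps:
$f{\left(q \right)} = \sqrt{-1984 + q}$ ($f{\left(q \right)} = \sqrt{q - 1984} = \sqrt{-1984 + q}$)
$1764215 + f{\left(I{\left(-1 \right)} \right)} = 1764215 + \sqrt{-1984 - 44} = 1764215 + \sqrt{-2028} = 1764215 + 26 i \sqrt{3}$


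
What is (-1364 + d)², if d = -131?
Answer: 2235025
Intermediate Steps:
(-1364 + d)² = (-1364 - 131)² = (-1495)² = 2235025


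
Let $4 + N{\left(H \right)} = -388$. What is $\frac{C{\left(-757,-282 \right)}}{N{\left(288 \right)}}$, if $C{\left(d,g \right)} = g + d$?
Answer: $\frac{1039}{392} \approx 2.6505$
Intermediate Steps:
$N{\left(H \right)} = -392$ ($N{\left(H \right)} = -4 - 388 = -392$)
$C{\left(d,g \right)} = d + g$
$\frac{C{\left(-757,-282 \right)}}{N{\left(288 \right)}} = \frac{-757 - 282}{-392} = \left(-1039\right) \left(- \frac{1}{392}\right) = \frac{1039}{392}$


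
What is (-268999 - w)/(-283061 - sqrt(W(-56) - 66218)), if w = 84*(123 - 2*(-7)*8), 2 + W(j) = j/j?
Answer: 81730750079/80123595940 - 288739*I*sqrt(66219)/80123595940 ≈ 1.0201 - 0.00092733*I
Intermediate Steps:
W(j) = -1 (W(j) = -2 + j/j = -2 + 1 = -1)
w = 19740 (w = 84*(123 + 14*8) = 84*(123 + 112) = 84*235 = 19740)
(-268999 - w)/(-283061 - sqrt(W(-56) - 66218)) = (-268999 - 1*19740)/(-283061 - sqrt(-1 - 66218)) = (-268999 - 19740)/(-283061 - sqrt(-66219)) = -288739/(-283061 - I*sqrt(66219))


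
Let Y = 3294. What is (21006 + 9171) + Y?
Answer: 33471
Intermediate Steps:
(21006 + 9171) + Y = (21006 + 9171) + 3294 = 30177 + 3294 = 33471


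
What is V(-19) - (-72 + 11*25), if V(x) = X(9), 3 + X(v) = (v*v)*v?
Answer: 523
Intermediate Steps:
X(v) = -3 + v³ (X(v) = -3 + (v*v)*v = -3 + v²*v = -3 + v³)
V(x) = 726 (V(x) = -3 + 9³ = -3 + 729 = 726)
V(-19) - (-72 + 11*25) = 726 - (-72 + 11*25) = 726 - (-72 + 275) = 726 - 1*203 = 726 - 203 = 523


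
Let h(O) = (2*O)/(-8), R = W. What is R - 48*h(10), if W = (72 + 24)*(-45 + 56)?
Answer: 1176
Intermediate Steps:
W = 1056 (W = 96*11 = 1056)
R = 1056
h(O) = -O/4 (h(O) = (2*O)*(-1/8) = -O/4)
R - 48*h(10) = 1056 - (-12)*10 = 1056 - 48*(-5/2) = 1056 + 120 = 1176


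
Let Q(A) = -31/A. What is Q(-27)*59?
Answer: 1829/27 ≈ 67.741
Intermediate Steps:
Q(-27)*59 = -31/(-27)*59 = -31*(-1/27)*59 = (31/27)*59 = 1829/27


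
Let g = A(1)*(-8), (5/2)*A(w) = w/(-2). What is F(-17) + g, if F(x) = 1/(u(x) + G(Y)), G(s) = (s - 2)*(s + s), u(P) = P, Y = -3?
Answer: 109/65 ≈ 1.6769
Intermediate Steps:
G(s) = 2*s*(-2 + s) (G(s) = (-2 + s)*(2*s) = 2*s*(-2 + s))
F(x) = 1/(30 + x) (F(x) = 1/(x + 2*(-3)*(-2 - 3)) = 1/(x + 2*(-3)*(-5)) = 1/(x + 30) = 1/(30 + x))
A(w) = -w/5 (A(w) = 2*(w/(-2))/5 = 2*(w*(-1/2))/5 = 2*(-w/2)/5 = -w/5)
g = 8/5 (g = -1/5*1*(-8) = -1/5*(-8) = 8/5 ≈ 1.6000)
F(-17) + g = 1/(30 - 17) + 8/5 = 1/13 + 8/5 = 109/65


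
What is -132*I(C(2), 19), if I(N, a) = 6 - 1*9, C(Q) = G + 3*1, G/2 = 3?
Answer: 396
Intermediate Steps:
G = 6 (G = 2*3 = 6)
C(Q) = 9 (C(Q) = 6 + 3*1 = 6 + 3 = 9)
I(N, a) = -3 (I(N, a) = 6 - 9 = -3)
-132*I(C(2), 19) = -132*(-3) = 396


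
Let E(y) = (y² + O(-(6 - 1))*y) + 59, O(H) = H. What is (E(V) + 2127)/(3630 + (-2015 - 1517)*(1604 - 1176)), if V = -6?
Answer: -1126/754033 ≈ -0.0014933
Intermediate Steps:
E(y) = 59 + y² - 5*y (E(y) = (y² + (-(6 - 1))*y) + 59 = (y² + (-1*5)*y) + 59 = (y² - 5*y) + 59 = 59 + y² - 5*y)
(E(V) + 2127)/(3630 + (-2015 - 1517)*(1604 - 1176)) = ((59 + (-6)² - 5*(-6)) + 2127)/(3630 + (-2015 - 1517)*(1604 - 1176)) = ((59 + 36 + 30) + 2127)/(3630 - 3532*428) = (125 + 2127)/(3630 - 1511696) = 2252/(-1508066) = 2252*(-1/1508066) = -1126/754033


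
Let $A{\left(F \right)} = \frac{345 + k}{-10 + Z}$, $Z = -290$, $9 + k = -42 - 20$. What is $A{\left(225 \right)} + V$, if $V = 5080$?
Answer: $\frac{761863}{150} \approx 5079.1$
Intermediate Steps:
$k = -71$ ($k = -9 - 62 = -71$)
$A{\left(F \right)} = - \frac{137}{150}$ ($A{\left(F \right)} = \frac{345 - 71}{-10 - 290} = \frac{274}{-300} = 274 \left(- \frac{1}{300}\right) = - \frac{137}{150}$)
$A{\left(225 \right)} + V = - \frac{137}{150} + 5080 = \frac{761863}{150}$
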